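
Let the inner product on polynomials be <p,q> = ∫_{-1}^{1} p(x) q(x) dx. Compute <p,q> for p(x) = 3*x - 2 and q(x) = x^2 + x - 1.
<p,q> = 14/3

Expand the product: p(x)·q(x) = 3*x^3 + x^2 - 5*x + 2.
∫_{-1}^{1} of each monomial x^k gives [2/(k+1) if k even, 0 if k odd]. Integrating term-by-term (or equivalently evaluating the antiderivative F(x) = 3*x^4/4 + x^3/3 - 5*x^2/2 + 2*x at the endpoints):
  F(1) − F(−1) = 7/12 − (-49/12) = 14/3.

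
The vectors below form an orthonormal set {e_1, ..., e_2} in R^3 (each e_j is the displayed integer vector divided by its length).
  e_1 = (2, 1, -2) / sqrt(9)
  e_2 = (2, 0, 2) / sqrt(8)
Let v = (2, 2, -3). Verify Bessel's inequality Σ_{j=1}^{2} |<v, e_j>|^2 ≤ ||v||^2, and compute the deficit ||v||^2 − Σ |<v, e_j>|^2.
Σ |<v, e_j>|^2 = 33/2; ||v||^2 = 17; deficit = 1/2

Write each e_j = u_j / sqrt(<u_j, u_j>) where u_j is the displayed integer vector. Then <v, e_j> = <v, u_j> / sqrt(<u_j, u_j>), so |<v, e_j>|^2 = <v, u_j>^2 / <u_j, u_j>.
Coefficients: <v, e_1> = 12/sqrt(9), <v, e_2> = -2/sqrt(8).
Square and sum: Σ |<v, e_j>|^2 = 33/2.
Compute ||v||^2 = v·v = 17.
Deficit = 17 − 33/2 = 1/2 ≥ 0, confirming Bessel's inequality. (The deficit equals ||v − Σ <v,e_j> e_j||^2, the squared distance from v to span{e_j}.)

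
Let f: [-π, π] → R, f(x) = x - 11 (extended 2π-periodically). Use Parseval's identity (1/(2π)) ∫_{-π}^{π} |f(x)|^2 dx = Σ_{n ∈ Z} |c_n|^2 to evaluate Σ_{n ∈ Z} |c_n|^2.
Σ |c_n|^2 = π^2/3 + 121

Expand and integrate term by term over [-π, π]:
  ∫ (x)^2 dx = 1·(2π^3/3); ∫ 2·1·(-11)·x dx = 0 (odd integrand); ∫ (-11)^2 dx = 121·2π.
So (1/(2π)) ∫_{-π}^{π} (x - 11)^2 dx = 1π^2/3 + 121 = π^2/3 + 121.
Parseval ⇒ Σ |c_n|^2 = π^2/3 + 121.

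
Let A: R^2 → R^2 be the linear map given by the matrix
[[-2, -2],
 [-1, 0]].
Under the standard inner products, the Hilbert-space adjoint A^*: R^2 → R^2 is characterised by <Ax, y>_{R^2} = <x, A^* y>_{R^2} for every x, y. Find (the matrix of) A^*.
A^* = A^T =
[[-2, -1],
 [-2, 0]]

For real matrices with standard dot products, the defining identity <Ax, y> = <x, A^* y> gives (Ax)^T y = x^T (A^*) y, i.e. x^T A^T y = x^T (A^*) y. Since this holds for all x, y, we must have A^* = A^T. Therefore
A^* =
[[-2, -1],
 [-2, 0]].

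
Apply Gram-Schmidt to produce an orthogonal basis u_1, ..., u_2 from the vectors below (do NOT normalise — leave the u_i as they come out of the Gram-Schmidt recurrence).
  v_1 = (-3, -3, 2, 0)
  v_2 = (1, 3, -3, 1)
Orthogonal basis:
  u_1 = (-3, -3, 2, 0)
  u_2 = (-16/11, 6/11, -15/11, 1)

Apply the Gram-Schmidt recurrence
  u_1 = v_1
  u_i = v_i − Σ_{j<i} ((v_i · u_j) / (u_j · u_j)) · u_j.

Step by step this gives:
  u_1 = (-3, -3, 2, 0)
  u_2 = (-16/11, 6/11, -15/11, 1)

Orthogonality check:
  u_2 · u_1 = 0 (should be 0)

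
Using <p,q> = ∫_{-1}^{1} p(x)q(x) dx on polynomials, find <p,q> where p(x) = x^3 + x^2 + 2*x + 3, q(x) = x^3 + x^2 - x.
<p,q> = 184/105

Expand the product: p(x)·q(x) = x^6 + 2*x^5 + 2*x^4 + 4*x^3 + x^2 - 3*x.
∫_{-1}^{1} of each monomial x^k gives [2/(k+1) if k even, 0 if k odd]. Integrating term-by-term (or equivalently evaluating the antiderivative F(x) = x^7/7 + x^6/3 + 2*x^5/5 + x^4 + x^3/3 - 3*x^2/2 at the endpoints):
  F(1) − F(−1) = 149/210 − (-73/70) = 184/105.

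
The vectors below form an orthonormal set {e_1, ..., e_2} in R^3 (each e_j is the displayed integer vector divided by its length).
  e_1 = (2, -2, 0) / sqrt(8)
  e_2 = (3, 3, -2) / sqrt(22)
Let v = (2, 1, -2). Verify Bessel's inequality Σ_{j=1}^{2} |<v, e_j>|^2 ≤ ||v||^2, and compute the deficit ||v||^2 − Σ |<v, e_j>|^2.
Σ |<v, e_j>|^2 = 90/11; ||v||^2 = 9; deficit = 9/11

Write each e_j = u_j / sqrt(<u_j, u_j>) where u_j is the displayed integer vector. Then <v, e_j> = <v, u_j> / sqrt(<u_j, u_j>), so |<v, e_j>|^2 = <v, u_j>^2 / <u_j, u_j>.
Coefficients: <v, e_1> = 2/sqrt(8), <v, e_2> = 13/sqrt(22).
Square and sum: Σ |<v, e_j>|^2 = 90/11.
Compute ||v||^2 = v·v = 9.
Deficit = 9 − 90/11 = 9/11 ≥ 0, confirming Bessel's inequality. (The deficit equals ||v − Σ <v,e_j> e_j||^2, the squared distance from v to span{e_j}.)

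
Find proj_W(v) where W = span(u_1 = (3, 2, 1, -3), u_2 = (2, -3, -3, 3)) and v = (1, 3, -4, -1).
proj_W(v) = (1100/569, 118/569, -154/569, -390/569)

Set up U = [u_1 | ... | u_2] ∈ R^(4×2). The projector onto W = col(U) is P = U (U^T U)^(-1) U^T.
Compute U^T U =
  [23, -12]
  [-12, 31],
and U^T v = (8, 2).
Solve U^T U · c = U^T v for the coefficients: c = (272/569, 142/569). The projection is proj_W(v) = U c.
Check: (v - proj_W(v)) · u_1 = 0  (should be 0).
Check: (v - proj_W(v)) · u_2 = 0  (should be 0).
Result: proj_W(v) = (1100/569, 118/569, -154/569, -390/569).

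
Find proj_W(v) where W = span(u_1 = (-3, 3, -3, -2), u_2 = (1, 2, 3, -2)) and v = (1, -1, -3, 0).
proj_W(v) = (-203/277, -253/277, -507/277, 270/277)

Set up U = [u_1 | ... | u_2] ∈ R^(4×2). The projector onto W = col(U) is P = U (U^T U)^(-1) U^T.
Compute U^T U =
  [31, -2]
  [-2, 18],
and U^T v = (3, -10).
Solve U^T U · c = U^T v for the coefficients: c = (17/277, -152/277). The projection is proj_W(v) = U c.
Check: (v - proj_W(v)) · u_1 = 0  (should be 0).
Check: (v - proj_W(v)) · u_2 = 0  (should be 0).
Result: proj_W(v) = (-203/277, -253/277, -507/277, 270/277).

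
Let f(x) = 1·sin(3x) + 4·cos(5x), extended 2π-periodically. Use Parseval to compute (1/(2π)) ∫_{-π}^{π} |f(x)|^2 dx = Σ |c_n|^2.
Σ |c_n|^2 = 17/2

Expand |f|^2 and use orthogonality of {sin(nx), cos(mx)} on [-π, π]:
  ∫_{-π}^{π} sin(nx)^2 dx = π, ∫ cos(mx)^2 dx = π, and cross terms integrate to 0.
So ∫_{-π}^{π} f(x)^2 dx = 1^2 · π + 4^2 · π = (1 + 16)π.
Divide by 2π: (1 + 16)/2 = 17/2.
By Parseval, this equals Σ |c_n|^2.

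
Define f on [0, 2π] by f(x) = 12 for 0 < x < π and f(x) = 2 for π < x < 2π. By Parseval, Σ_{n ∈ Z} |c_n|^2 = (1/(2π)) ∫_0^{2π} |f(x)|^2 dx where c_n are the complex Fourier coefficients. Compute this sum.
Σ |c_n|^2 = 74

Parseval equates the L^2 energy of f (normalised by 1/(2π)) with the ℓ^2 sum of its Fourier coefficients: (1/(2π)) ∫_0^{2π} |f|^2 = Σ |c_n|^2.
Compute the left side: (1/(2π)) [∫_0^π 12^2 dx + ∫_π^{2π} 2^2 dx] = (1/(2π)) · (144π + 4π) = (144 + 4)/2 = 74.
So Σ_{n ∈ Z} |c_n|^2 = 74.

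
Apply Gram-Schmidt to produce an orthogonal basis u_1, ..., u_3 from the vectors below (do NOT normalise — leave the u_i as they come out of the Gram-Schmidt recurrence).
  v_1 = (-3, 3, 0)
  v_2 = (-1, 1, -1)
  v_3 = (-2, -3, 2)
Orthogonal basis:
  u_1 = (-3, 3, 0)
  u_2 = (0, 0, -1)
  u_3 = (-5/2, -5/2, 0)

Apply the Gram-Schmidt recurrence
  u_1 = v_1
  u_i = v_i − Σ_{j<i} ((v_i · u_j) / (u_j · u_j)) · u_j.

Step by step this gives:
  u_1 = (-3, 3, 0)
  u_2 = (0, 0, -1)
  u_3 = (-5/2, -5/2, 0)

Orthogonality check:
  u_2 · u_1 = 0 (should be 0)
  u_3 · u_1 = 0 (should be 0)
  u_3 · u_2 = 0 (should be 0)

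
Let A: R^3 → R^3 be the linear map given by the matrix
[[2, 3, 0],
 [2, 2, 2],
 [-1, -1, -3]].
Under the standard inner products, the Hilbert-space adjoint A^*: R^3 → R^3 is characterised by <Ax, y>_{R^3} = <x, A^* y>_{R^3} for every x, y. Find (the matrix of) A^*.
A^* = A^T =
[[2, 2, -1],
 [3, 2, -1],
 [0, 2, -3]]

For real matrices with standard dot products, the defining identity <Ax, y> = <x, A^* y> gives (Ax)^T y = x^T (A^*) y, i.e. x^T A^T y = x^T (A^*) y. Since this holds for all x, y, we must have A^* = A^T. Therefore
A^* =
[[2, 2, -1],
 [3, 2, -1],
 [0, 2, -3]].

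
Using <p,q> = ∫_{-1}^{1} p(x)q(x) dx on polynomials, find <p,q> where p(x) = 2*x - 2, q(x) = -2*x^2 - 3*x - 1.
<p,q> = 8/3

Expand the product: p(x)·q(x) = -4*x^3 - 2*x^2 + 4*x + 2.
∫_{-1}^{1} of each monomial x^k gives [2/(k+1) if k even, 0 if k odd]. Integrating term-by-term (or equivalently evaluating the antiderivative F(x) = -x^4 - 2*x^3/3 + 2*x^2 + 2*x at the endpoints):
  F(1) − F(−1) = 7/3 − (-1/3) = 8/3.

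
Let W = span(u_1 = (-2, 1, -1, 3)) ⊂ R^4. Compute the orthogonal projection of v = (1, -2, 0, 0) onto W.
proj_W(v) = (8/15, -4/15, 4/15, -4/5)

Set up U = [u_1 | ... | u_1] ∈ R^(4×1). The projector onto W = col(U) is P = U (U^T U)^(-1) U^T.
Compute U^T U =
  [15],
and U^T v = (-4).
Solve U^T U · c = U^T v for the coefficients: c = (-4/15). The projection is proj_W(v) = U c.
Check: (v - proj_W(v)) · u_1 = 0  (should be 0).
Result: proj_W(v) = (8/15, -4/15, 4/15, -4/5).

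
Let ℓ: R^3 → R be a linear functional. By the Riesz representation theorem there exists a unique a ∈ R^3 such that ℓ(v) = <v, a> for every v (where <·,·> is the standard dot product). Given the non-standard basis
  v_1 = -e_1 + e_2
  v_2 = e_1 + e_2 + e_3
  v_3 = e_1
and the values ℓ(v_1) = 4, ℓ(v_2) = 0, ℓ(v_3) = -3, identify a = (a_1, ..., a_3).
a = (-3, 1, 2)

Write a = (a_1, ..., a_3) in the standard basis. For each basis vector v_i, ℓ(v_i) = <v_i, a> is a linear equation in the a_j's. Collect the n equations into a matrix system V a = ℓ, where row i of V is v_i (expressed in the standard basis). Since V is invertible (lower-triangular with 1s on the diagonal, up to permutation), solve by back-substitution:
  V =
[[-1, 1, 0],
 [1, 1, 1],
 [1, 0, 0]]
  V a = (4, 0, -3)
Solving gives a = (-3, 1, 2).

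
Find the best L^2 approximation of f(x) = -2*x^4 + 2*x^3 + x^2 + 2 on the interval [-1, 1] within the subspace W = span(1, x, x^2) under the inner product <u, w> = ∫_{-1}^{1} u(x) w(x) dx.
g(x) = -5*x^2/7 + 6*x/5 + 76/35

The best approximation g ∈ W is the orthogonal projection of f onto W. Writing g = a_0 + a_1 x + a_2 x^2, the coefficients solve the normal equations G · a = b where
  G_{ij} = <φ_i, φ_j> and b_i = <f, φ_i>, with φ_0 = 1, φ_1 = x, φ_2 = x^2.
G =
  [2, 0, 2/3]
  [0, 2/3, 0]
  [2/3, 0, 2/5],
b = (58/15, 4/5, 122/105).
Solving gives a_0 = 76/35, a_1 = 6/5, a_2 = -5/7, so
  g(x) = -5*x^2/7 + 6*x/5 + 76/35.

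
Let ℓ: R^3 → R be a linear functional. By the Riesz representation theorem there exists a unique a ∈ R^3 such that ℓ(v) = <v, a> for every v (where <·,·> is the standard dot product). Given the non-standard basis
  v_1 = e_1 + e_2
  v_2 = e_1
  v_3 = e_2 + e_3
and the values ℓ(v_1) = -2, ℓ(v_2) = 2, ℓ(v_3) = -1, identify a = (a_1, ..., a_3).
a = (2, -4, 3)

Write a = (a_1, ..., a_3) in the standard basis. For each basis vector v_i, ℓ(v_i) = <v_i, a> is a linear equation in the a_j's. Collect the n equations into a matrix system V a = ℓ, where row i of V is v_i (expressed in the standard basis). Since V is invertible (lower-triangular with 1s on the diagonal, up to permutation), solve by back-substitution:
  V =
[[1, 1, 0],
 [1, 0, 0],
 [0, 1, 1]]
  V a = (-2, 2, -1)
Solving gives a = (2, -4, 3).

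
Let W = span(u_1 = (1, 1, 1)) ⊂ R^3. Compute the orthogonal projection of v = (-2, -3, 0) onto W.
proj_W(v) = (-5/3, -5/3, -5/3)

Set up U = [u_1 | ... | u_1] ∈ R^(3×1). The projector onto W = col(U) is P = U (U^T U)^(-1) U^T.
Compute U^T U =
  [3],
and U^T v = (-5).
Solve U^T U · c = U^T v for the coefficients: c = (-5/3). The projection is proj_W(v) = U c.
Check: (v - proj_W(v)) · u_1 = 0  (should be 0).
Result: proj_W(v) = (-5/3, -5/3, -5/3).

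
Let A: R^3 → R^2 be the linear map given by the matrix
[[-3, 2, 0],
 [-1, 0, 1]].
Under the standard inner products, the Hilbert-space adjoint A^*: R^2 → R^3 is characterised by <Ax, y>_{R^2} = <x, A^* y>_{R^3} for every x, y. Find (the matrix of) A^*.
A^* = A^T =
[[-3, -1],
 [2, 0],
 [0, 1]]

For real matrices with standard dot products, the defining identity <Ax, y> = <x, A^* y> gives (Ax)^T y = x^T (A^*) y, i.e. x^T A^T y = x^T (A^*) y. Since this holds for all x, y, we must have A^* = A^T. Therefore
A^* =
[[-3, -1],
 [2, 0],
 [0, 1]].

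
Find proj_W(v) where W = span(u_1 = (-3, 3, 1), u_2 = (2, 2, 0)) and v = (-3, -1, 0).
proj_W(v) = (-56/19, -20/19, 6/19)

Set up U = [u_1 | ... | u_2] ∈ R^(3×2). The projector onto W = col(U) is P = U (U^T U)^(-1) U^T.
Compute U^T U =
  [19, 0]
  [0, 8],
and U^T v = (6, -8).
Solve U^T U · c = U^T v for the coefficients: c = (6/19, -1). The projection is proj_W(v) = U c.
Check: (v - proj_W(v)) · u_1 = 0  (should be 0).
Check: (v - proj_W(v)) · u_2 = 0  (should be 0).
Result: proj_W(v) = (-56/19, -20/19, 6/19).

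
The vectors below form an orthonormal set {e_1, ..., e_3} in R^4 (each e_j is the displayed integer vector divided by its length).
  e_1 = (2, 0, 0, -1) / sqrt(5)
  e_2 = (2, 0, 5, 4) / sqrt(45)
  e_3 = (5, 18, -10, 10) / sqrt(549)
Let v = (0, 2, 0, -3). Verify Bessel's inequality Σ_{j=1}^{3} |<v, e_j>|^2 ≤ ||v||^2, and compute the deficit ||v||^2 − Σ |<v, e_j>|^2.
Σ |<v, e_j>|^2 = 309/61; ||v||^2 = 13; deficit = 484/61

Write each e_j = u_j / sqrt(<u_j, u_j>) where u_j is the displayed integer vector. Then <v, e_j> = <v, u_j> / sqrt(<u_j, u_j>), so |<v, e_j>|^2 = <v, u_j>^2 / <u_j, u_j>.
Coefficients: <v, e_1> = 3/sqrt(5), <v, e_2> = -12/sqrt(45), <v, e_3> = 6/sqrt(549).
Square and sum: Σ |<v, e_j>|^2 = 309/61.
Compute ||v||^2 = v·v = 13.
Deficit = 13 − 309/61 = 484/61 ≥ 0, confirming Bessel's inequality. (The deficit equals ||v − Σ <v,e_j> e_j||^2, the squared distance from v to span{e_j}.)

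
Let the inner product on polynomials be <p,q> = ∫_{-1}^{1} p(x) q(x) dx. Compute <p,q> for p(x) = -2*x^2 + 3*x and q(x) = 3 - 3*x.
<p,q> = -10

Expand the product: p(x)·q(x) = 6*x^3 - 15*x^2 + 9*x.
∫_{-1}^{1} of each monomial x^k gives [2/(k+1) if k even, 0 if k odd]. Integrating term-by-term (or equivalently evaluating the antiderivative F(x) = 3*x^4/2 - 5*x^3 + 9*x^2/2 at the endpoints):
  F(1) − F(−1) = 1 − (11) = -10.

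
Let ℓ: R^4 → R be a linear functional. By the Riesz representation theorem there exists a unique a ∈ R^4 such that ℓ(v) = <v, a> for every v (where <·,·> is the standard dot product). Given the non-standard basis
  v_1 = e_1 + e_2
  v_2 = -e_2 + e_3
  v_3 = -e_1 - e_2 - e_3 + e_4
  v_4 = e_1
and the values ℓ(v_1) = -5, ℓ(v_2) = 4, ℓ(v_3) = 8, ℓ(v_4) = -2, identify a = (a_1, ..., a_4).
a = (-2, -3, 1, 4)

Write a = (a_1, ..., a_4) in the standard basis. For each basis vector v_i, ℓ(v_i) = <v_i, a> is a linear equation in the a_j's. Collect the n equations into a matrix system V a = ℓ, where row i of V is v_i (expressed in the standard basis). Since V is invertible (lower-triangular with 1s on the diagonal, up to permutation), solve by back-substitution:
  V =
[[1, 1, 0, 0],
 [0, -1, 1, 0],
 [-1, -1, -1, 1],
 [1, 0, 0, 0]]
  V a = (-5, 4, 8, -2)
Solving gives a = (-2, -3, 1, 4).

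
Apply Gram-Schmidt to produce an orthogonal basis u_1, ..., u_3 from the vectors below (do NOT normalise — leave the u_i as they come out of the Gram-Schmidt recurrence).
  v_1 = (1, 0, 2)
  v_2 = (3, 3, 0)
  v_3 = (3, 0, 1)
Orthogonal basis:
  u_1 = (1, 0, 2)
  u_2 = (12/5, 3, -6/5)
  u_3 = (10/9, -10/9, -5/9)

Apply the Gram-Schmidt recurrence
  u_1 = v_1
  u_i = v_i − Σ_{j<i} ((v_i · u_j) / (u_j · u_j)) · u_j.

Step by step this gives:
  u_1 = (1, 0, 2)
  u_2 = (12/5, 3, -6/5)
  u_3 = (10/9, -10/9, -5/9)

Orthogonality check:
  u_2 · u_1 = 0 (should be 0)
  u_3 · u_1 = 0 (should be 0)
  u_3 · u_2 = 0 (should be 0)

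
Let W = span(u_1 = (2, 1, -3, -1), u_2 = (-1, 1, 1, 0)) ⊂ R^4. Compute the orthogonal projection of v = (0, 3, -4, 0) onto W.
proj_W(v) = (37/29, 86/29, -78/29, -41/29)

Set up U = [u_1 | ... | u_2] ∈ R^(4×2). The projector onto W = col(U) is P = U (U^T U)^(-1) U^T.
Compute U^T U =
  [15, -4]
  [-4, 3],
and U^T v = (15, -1).
Solve U^T U · c = U^T v for the coefficients: c = (41/29, 45/29). The projection is proj_W(v) = U c.
Check: (v - proj_W(v)) · u_1 = 0  (should be 0).
Check: (v - proj_W(v)) · u_2 = 0  (should be 0).
Result: proj_W(v) = (37/29, 86/29, -78/29, -41/29).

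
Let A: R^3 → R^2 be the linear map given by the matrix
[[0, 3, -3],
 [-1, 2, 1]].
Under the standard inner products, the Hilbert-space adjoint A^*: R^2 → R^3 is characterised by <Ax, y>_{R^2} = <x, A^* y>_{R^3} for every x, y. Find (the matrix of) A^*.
A^* = A^T =
[[0, -1],
 [3, 2],
 [-3, 1]]

For real matrices with standard dot products, the defining identity <Ax, y> = <x, A^* y> gives (Ax)^T y = x^T (A^*) y, i.e. x^T A^T y = x^T (A^*) y. Since this holds for all x, y, we must have A^* = A^T. Therefore
A^* =
[[0, -1],
 [3, 2],
 [-3, 1]].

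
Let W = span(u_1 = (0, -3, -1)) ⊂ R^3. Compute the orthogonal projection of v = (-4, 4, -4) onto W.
proj_W(v) = (0, 12/5, 4/5)

Set up U = [u_1 | ... | u_1] ∈ R^(3×1). The projector onto W = col(U) is P = U (U^T U)^(-1) U^T.
Compute U^T U =
  [10],
and U^T v = (-8).
Solve U^T U · c = U^T v for the coefficients: c = (-4/5). The projection is proj_W(v) = U c.
Check: (v - proj_W(v)) · u_1 = 0  (should be 0).
Result: proj_W(v) = (0, 12/5, 4/5).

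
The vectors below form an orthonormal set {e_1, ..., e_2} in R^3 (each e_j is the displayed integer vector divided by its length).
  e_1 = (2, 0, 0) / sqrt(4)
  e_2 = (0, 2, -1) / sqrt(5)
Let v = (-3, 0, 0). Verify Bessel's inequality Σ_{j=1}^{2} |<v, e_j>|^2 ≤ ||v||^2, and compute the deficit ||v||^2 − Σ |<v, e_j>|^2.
Σ |<v, e_j>|^2 = 9; ||v||^2 = 9; deficit = 0

Write each e_j = u_j / sqrt(<u_j, u_j>) where u_j is the displayed integer vector. Then <v, e_j> = <v, u_j> / sqrt(<u_j, u_j>), so |<v, e_j>|^2 = <v, u_j>^2 / <u_j, u_j>.
Coefficients: <v, e_1> = -6/sqrt(4), <v, e_2> = 0/sqrt(5).
Square and sum: Σ |<v, e_j>|^2 = 9.
Compute ||v||^2 = v·v = 9.
Deficit = 9 − 9 = 0 ≥ 0, confirming Bessel's inequality. (The deficit equals ||v − Σ <v,e_j> e_j||^2, the squared distance from v to span{e_j}.)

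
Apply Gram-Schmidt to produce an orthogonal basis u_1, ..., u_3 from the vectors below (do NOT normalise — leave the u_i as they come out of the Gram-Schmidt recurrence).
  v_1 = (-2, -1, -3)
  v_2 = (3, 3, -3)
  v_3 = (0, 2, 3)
Orthogonal basis:
  u_1 = (-2, -1, -3)
  u_2 = (3, 3, -3)
  u_3 = (-26/21, 65/42, 13/42)

Apply the Gram-Schmidt recurrence
  u_1 = v_1
  u_i = v_i − Σ_{j<i} ((v_i · u_j) / (u_j · u_j)) · u_j.

Step by step this gives:
  u_1 = (-2, -1, -3)
  u_2 = (3, 3, -3)
  u_3 = (-26/21, 65/42, 13/42)

Orthogonality check:
  u_2 · u_1 = 0 (should be 0)
  u_3 · u_1 = 0 (should be 0)
  u_3 · u_2 = 0 (should be 0)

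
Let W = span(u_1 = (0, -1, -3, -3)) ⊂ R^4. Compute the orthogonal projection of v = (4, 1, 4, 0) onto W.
proj_W(v) = (0, 13/19, 39/19, 39/19)

Set up U = [u_1 | ... | u_1] ∈ R^(4×1). The projector onto W = col(U) is P = U (U^T U)^(-1) U^T.
Compute U^T U =
  [19],
and U^T v = (-13).
Solve U^T U · c = U^T v for the coefficients: c = (-13/19). The projection is proj_W(v) = U c.
Check: (v - proj_W(v)) · u_1 = 0  (should be 0).
Result: proj_W(v) = (0, 13/19, 39/19, 39/19).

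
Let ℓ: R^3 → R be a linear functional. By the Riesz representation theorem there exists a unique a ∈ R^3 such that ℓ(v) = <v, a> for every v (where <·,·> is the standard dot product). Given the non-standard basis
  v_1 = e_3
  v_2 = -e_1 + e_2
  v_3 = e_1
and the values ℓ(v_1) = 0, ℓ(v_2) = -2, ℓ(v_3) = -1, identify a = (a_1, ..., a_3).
a = (-1, -3, 0)

Write a = (a_1, ..., a_3) in the standard basis. For each basis vector v_i, ℓ(v_i) = <v_i, a> is a linear equation in the a_j's. Collect the n equations into a matrix system V a = ℓ, where row i of V is v_i (expressed in the standard basis). Since V is invertible (lower-triangular with 1s on the diagonal, up to permutation), solve by back-substitution:
  V =
[[0, 0, 1],
 [-1, 1, 0],
 [1, 0, 0]]
  V a = (0, -2, -1)
Solving gives a = (-1, -3, 0).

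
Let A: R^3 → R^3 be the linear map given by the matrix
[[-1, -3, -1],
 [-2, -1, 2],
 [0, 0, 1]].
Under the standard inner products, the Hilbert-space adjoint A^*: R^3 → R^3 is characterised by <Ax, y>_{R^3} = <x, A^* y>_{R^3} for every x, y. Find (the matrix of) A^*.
A^* = A^T =
[[-1, -2, 0],
 [-3, -1, 0],
 [-1, 2, 1]]

For real matrices with standard dot products, the defining identity <Ax, y> = <x, A^* y> gives (Ax)^T y = x^T (A^*) y, i.e. x^T A^T y = x^T (A^*) y. Since this holds for all x, y, we must have A^* = A^T. Therefore
A^* =
[[-1, -2, 0],
 [-3, -1, 0],
 [-1, 2, 1]].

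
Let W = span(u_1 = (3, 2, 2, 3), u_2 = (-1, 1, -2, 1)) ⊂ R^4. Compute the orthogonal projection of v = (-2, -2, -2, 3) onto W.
proj_W(v) = (-235/178, 65/89, -193/89, 109/178)

Set up U = [u_1 | ... | u_2] ∈ R^(4×2). The projector onto W = col(U) is P = U (U^T U)^(-1) U^T.
Compute U^T U =
  [26, -2]
  [-2, 7],
and U^T v = (-5, 7).
Solve U^T U · c = U^T v for the coefficients: c = (-21/178, 86/89). The projection is proj_W(v) = U c.
Check: (v - proj_W(v)) · u_1 = 0  (should be 0).
Check: (v - proj_W(v)) · u_2 = 0  (should be 0).
Result: proj_W(v) = (-235/178, 65/89, -193/89, 109/178).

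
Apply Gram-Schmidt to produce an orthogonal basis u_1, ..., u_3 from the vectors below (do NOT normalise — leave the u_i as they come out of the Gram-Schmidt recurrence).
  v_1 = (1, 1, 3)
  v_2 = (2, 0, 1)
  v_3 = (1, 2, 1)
Orthogonal basis:
  u_1 = (1, 1, 3)
  u_2 = (17/11, -5/11, -4/11)
  u_3 = (3/10, 3/2, -3/5)

Apply the Gram-Schmidt recurrence
  u_1 = v_1
  u_i = v_i − Σ_{j<i} ((v_i · u_j) / (u_j · u_j)) · u_j.

Step by step this gives:
  u_1 = (1, 1, 3)
  u_2 = (17/11, -5/11, -4/11)
  u_3 = (3/10, 3/2, -3/5)

Orthogonality check:
  u_2 · u_1 = 0 (should be 0)
  u_3 · u_1 = 0 (should be 0)
  u_3 · u_2 = 0 (should be 0)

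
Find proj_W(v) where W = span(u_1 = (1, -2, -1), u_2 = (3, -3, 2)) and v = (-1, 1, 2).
proj_W(v) = (-27/83, 123/83, 142/83)

Set up U = [u_1 | ... | u_2] ∈ R^(3×2). The projector onto W = col(U) is P = U (U^T U)^(-1) U^T.
Compute U^T U =
  [6, 7]
  [7, 22],
and U^T v = (-5, -2).
Solve U^T U · c = U^T v for the coefficients: c = (-96/83, 23/83). The projection is proj_W(v) = U c.
Check: (v - proj_W(v)) · u_1 = 0  (should be 0).
Check: (v - proj_W(v)) · u_2 = 0  (should be 0).
Result: proj_W(v) = (-27/83, 123/83, 142/83).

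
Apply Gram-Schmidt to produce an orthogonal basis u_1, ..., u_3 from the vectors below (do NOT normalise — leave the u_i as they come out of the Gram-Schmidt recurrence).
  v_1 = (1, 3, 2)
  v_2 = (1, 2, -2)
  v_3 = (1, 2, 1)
Orthogonal basis:
  u_1 = (1, 3, 2)
  u_2 = (11/14, 19/14, -17/7)
  u_3 = (10/39, -4/39, 1/39)

Apply the Gram-Schmidt recurrence
  u_1 = v_1
  u_i = v_i − Σ_{j<i} ((v_i · u_j) / (u_j · u_j)) · u_j.

Step by step this gives:
  u_1 = (1, 3, 2)
  u_2 = (11/14, 19/14, -17/7)
  u_3 = (10/39, -4/39, 1/39)

Orthogonality check:
  u_2 · u_1 = 0 (should be 0)
  u_3 · u_1 = 0 (should be 0)
  u_3 · u_2 = 0 (should be 0)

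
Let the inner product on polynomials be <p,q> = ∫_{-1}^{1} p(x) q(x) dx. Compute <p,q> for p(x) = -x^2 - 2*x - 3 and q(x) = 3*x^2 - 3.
<p,q> = 64/5

Expand the product: p(x)·q(x) = -3*x^4 - 6*x^3 - 6*x^2 + 6*x + 9.
∫_{-1}^{1} of each monomial x^k gives [2/(k+1) if k even, 0 if k odd]. Integrating term-by-term (or equivalently evaluating the antiderivative F(x) = -3*x^5/5 - 3*x^4/2 - 2*x^3 + 3*x^2 + 9*x at the endpoints):
  F(1) − F(−1) = 79/10 − (-49/10) = 64/5.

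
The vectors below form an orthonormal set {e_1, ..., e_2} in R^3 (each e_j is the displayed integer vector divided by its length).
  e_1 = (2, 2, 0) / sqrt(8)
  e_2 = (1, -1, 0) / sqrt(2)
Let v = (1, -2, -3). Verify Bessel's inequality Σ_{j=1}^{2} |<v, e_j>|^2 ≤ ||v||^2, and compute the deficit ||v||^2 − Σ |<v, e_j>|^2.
Σ |<v, e_j>|^2 = 5; ||v||^2 = 14; deficit = 9

Write each e_j = u_j / sqrt(<u_j, u_j>) where u_j is the displayed integer vector. Then <v, e_j> = <v, u_j> / sqrt(<u_j, u_j>), so |<v, e_j>|^2 = <v, u_j>^2 / <u_j, u_j>.
Coefficients: <v, e_1> = -2/sqrt(8), <v, e_2> = 3/sqrt(2).
Square and sum: Σ |<v, e_j>|^2 = 5.
Compute ||v||^2 = v·v = 14.
Deficit = 14 − 5 = 9 ≥ 0, confirming Bessel's inequality. (The deficit equals ||v − Σ <v,e_j> e_j||^2, the squared distance from v to span{e_j}.)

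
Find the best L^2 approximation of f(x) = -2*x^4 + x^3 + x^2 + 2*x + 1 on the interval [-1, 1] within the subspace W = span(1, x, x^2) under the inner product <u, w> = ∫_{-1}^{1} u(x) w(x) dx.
g(x) = -5*x^2/7 + 13*x/5 + 41/35

The best approximation g ∈ W is the orthogonal projection of f onto W. Writing g = a_0 + a_1 x + a_2 x^2, the coefficients solve the normal equations G · a = b where
  G_{ij} = <φ_i, φ_j> and b_i = <f, φ_i>, with φ_0 = 1, φ_1 = x, φ_2 = x^2.
G =
  [2, 0, 2/3]
  [0, 2/3, 0]
  [2/3, 0, 2/5],
b = (28/15, 26/15, 52/105).
Solving gives a_0 = 41/35, a_1 = 13/5, a_2 = -5/7, so
  g(x) = -5*x^2/7 + 13*x/5 + 41/35.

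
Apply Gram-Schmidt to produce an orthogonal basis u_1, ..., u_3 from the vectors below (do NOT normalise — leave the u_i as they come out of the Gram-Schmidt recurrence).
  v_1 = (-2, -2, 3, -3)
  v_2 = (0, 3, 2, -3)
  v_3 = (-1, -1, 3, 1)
Orthogonal basis:
  u_1 = (-2, -2, 3, -3)
  u_2 = (9/13, 48/13, 25/26, -51/26)
  u_3 = (-51/491, 219/491, 993/491, 881/491)

Apply the Gram-Schmidt recurrence
  u_1 = v_1
  u_i = v_i − Σ_{j<i} ((v_i · u_j) / (u_j · u_j)) · u_j.

Step by step this gives:
  u_1 = (-2, -2, 3, -3)
  u_2 = (9/13, 48/13, 25/26, -51/26)
  u_3 = (-51/491, 219/491, 993/491, 881/491)

Orthogonality check:
  u_2 · u_1 = 0 (should be 0)
  u_3 · u_1 = 0 (should be 0)
  u_3 · u_2 = 0 (should be 0)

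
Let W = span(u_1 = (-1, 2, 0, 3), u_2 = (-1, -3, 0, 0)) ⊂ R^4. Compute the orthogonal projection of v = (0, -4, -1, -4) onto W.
proj_W(v) = (72/115, -484/115, 0, -84/23)

Set up U = [u_1 | ... | u_2] ∈ R^(4×2). The projector onto W = col(U) is P = U (U^T U)^(-1) U^T.
Compute U^T U =
  [14, -5]
  [-5, 10],
and U^T v = (-20, 12).
Solve U^T U · c = U^T v for the coefficients: c = (-28/23, 68/115). The projection is proj_W(v) = U c.
Check: (v - proj_W(v)) · u_1 = 0  (should be 0).
Check: (v - proj_W(v)) · u_2 = 0  (should be 0).
Result: proj_W(v) = (72/115, -484/115, 0, -84/23).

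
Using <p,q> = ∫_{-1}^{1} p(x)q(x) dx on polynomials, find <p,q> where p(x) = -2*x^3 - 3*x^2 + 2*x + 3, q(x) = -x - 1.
<p,q> = -68/15

Expand the product: p(x)·q(x) = 2*x^4 + 5*x^3 + x^2 - 5*x - 3.
∫_{-1}^{1} of each monomial x^k gives [2/(k+1) if k even, 0 if k odd]. Integrating term-by-term (or equivalently evaluating the antiderivative F(x) = 2*x^5/5 + 5*x^4/4 + x^3/3 - 5*x^2/2 - 3*x at the endpoints):
  F(1) − F(−1) = -211/60 − (61/60) = -68/15.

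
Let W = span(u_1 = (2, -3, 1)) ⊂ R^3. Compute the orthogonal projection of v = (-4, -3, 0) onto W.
proj_W(v) = (1/7, -3/14, 1/14)

Set up U = [u_1 | ... | u_1] ∈ R^(3×1). The projector onto W = col(U) is P = U (U^T U)^(-1) U^T.
Compute U^T U =
  [14],
and U^T v = (1).
Solve U^T U · c = U^T v for the coefficients: c = (1/14). The projection is proj_W(v) = U c.
Check: (v - proj_W(v)) · u_1 = 0  (should be 0).
Result: proj_W(v) = (1/7, -3/14, 1/14).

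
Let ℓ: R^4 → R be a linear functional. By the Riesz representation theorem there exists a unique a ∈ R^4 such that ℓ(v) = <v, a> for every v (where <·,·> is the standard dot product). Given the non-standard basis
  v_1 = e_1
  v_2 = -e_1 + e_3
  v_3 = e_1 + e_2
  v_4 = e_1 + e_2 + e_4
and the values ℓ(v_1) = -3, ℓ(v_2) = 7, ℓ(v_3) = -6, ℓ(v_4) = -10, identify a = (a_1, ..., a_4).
a = (-3, -3, 4, -4)

Write a = (a_1, ..., a_4) in the standard basis. For each basis vector v_i, ℓ(v_i) = <v_i, a> is a linear equation in the a_j's. Collect the n equations into a matrix system V a = ℓ, where row i of V is v_i (expressed in the standard basis). Since V is invertible (lower-triangular with 1s on the diagonal, up to permutation), solve by back-substitution:
  V =
[[1, 0, 0, 0],
 [-1, 0, 1, 0],
 [1, 1, 0, 0],
 [1, 1, 0, 1]]
  V a = (-3, 7, -6, -10)
Solving gives a = (-3, -3, 4, -4).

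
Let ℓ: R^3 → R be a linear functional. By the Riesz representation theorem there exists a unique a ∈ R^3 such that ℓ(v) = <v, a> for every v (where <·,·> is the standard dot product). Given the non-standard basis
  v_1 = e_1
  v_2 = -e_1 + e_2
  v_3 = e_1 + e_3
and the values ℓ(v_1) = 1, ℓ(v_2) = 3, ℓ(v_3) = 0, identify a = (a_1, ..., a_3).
a = (1, 4, -1)

Write a = (a_1, ..., a_3) in the standard basis. For each basis vector v_i, ℓ(v_i) = <v_i, a> is a linear equation in the a_j's. Collect the n equations into a matrix system V a = ℓ, where row i of V is v_i (expressed in the standard basis). Since V is invertible (lower-triangular with 1s on the diagonal, up to permutation), solve by back-substitution:
  V =
[[1, 0, 0],
 [-1, 1, 0],
 [1, 0, 1]]
  V a = (1, 3, 0)
Solving gives a = (1, 4, -1).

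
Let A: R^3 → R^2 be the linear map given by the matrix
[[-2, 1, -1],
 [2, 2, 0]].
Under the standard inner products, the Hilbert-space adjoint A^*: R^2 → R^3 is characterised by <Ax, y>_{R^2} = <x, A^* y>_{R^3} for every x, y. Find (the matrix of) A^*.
A^* = A^T =
[[-2, 2],
 [1, 2],
 [-1, 0]]

For real matrices with standard dot products, the defining identity <Ax, y> = <x, A^* y> gives (Ax)^T y = x^T (A^*) y, i.e. x^T A^T y = x^T (A^*) y. Since this holds for all x, y, we must have A^* = A^T. Therefore
A^* =
[[-2, 2],
 [1, 2],
 [-1, 0]].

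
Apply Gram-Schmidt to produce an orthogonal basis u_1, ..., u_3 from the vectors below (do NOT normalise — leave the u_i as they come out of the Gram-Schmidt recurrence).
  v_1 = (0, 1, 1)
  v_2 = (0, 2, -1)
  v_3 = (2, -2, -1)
Orthogonal basis:
  u_1 = (0, 1, 1)
  u_2 = (0, 3/2, -3/2)
  u_3 = (2, 0, 0)

Apply the Gram-Schmidt recurrence
  u_1 = v_1
  u_i = v_i − Σ_{j<i} ((v_i · u_j) / (u_j · u_j)) · u_j.

Step by step this gives:
  u_1 = (0, 1, 1)
  u_2 = (0, 3/2, -3/2)
  u_3 = (2, 0, 0)

Orthogonality check:
  u_2 · u_1 = 0 (should be 0)
  u_3 · u_1 = 0 (should be 0)
  u_3 · u_2 = 0 (should be 0)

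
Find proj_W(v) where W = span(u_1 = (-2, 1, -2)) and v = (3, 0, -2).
proj_W(v) = (4/9, -2/9, 4/9)

Set up U = [u_1 | ... | u_1] ∈ R^(3×1). The projector onto W = col(U) is P = U (U^T U)^(-1) U^T.
Compute U^T U =
  [9],
and U^T v = (-2).
Solve U^T U · c = U^T v for the coefficients: c = (-2/9). The projection is proj_W(v) = U c.
Check: (v - proj_W(v)) · u_1 = 0  (should be 0).
Result: proj_W(v) = (4/9, -2/9, 4/9).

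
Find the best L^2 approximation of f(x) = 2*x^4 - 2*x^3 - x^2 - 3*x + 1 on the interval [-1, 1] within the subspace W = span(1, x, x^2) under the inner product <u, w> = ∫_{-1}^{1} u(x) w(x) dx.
g(x) = 5*x^2/7 - 21*x/5 + 29/35

The best approximation g ∈ W is the orthogonal projection of f onto W. Writing g = a_0 + a_1 x + a_2 x^2, the coefficients solve the normal equations G · a = b where
  G_{ij} = <φ_i, φ_j> and b_i = <f, φ_i>, with φ_0 = 1, φ_1 = x, φ_2 = x^2.
G =
  [2, 0, 2/3]
  [0, 2/3, 0]
  [2/3, 0, 2/5],
b = (32/15, -14/5, 88/105).
Solving gives a_0 = 29/35, a_1 = -21/5, a_2 = 5/7, so
  g(x) = 5*x^2/7 - 21*x/5 + 29/35.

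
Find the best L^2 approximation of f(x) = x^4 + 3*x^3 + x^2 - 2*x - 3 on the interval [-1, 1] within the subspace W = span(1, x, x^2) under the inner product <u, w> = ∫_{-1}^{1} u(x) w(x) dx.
g(x) = 13*x^2/7 - x/5 - 108/35

The best approximation g ∈ W is the orthogonal projection of f onto W. Writing g = a_0 + a_1 x + a_2 x^2, the coefficients solve the normal equations G · a = b where
  G_{ij} = <φ_i, φ_j> and b_i = <f, φ_i>, with φ_0 = 1, φ_1 = x, φ_2 = x^2.
G =
  [2, 0, 2/3]
  [0, 2/3, 0]
  [2/3, 0, 2/5],
b = (-74/15, -2/15, -46/35).
Solving gives a_0 = -108/35, a_1 = -1/5, a_2 = 13/7, so
  g(x) = 13*x^2/7 - x/5 - 108/35.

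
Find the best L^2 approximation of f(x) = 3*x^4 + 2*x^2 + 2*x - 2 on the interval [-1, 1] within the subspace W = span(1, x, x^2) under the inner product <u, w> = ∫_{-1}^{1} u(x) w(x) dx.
g(x) = 32*x^2/7 + 2*x - 79/35

The best approximation g ∈ W is the orthogonal projection of f onto W. Writing g = a_0 + a_1 x + a_2 x^2, the coefficients solve the normal equations G · a = b where
  G_{ij} = <φ_i, φ_j> and b_i = <f, φ_i>, with φ_0 = 1, φ_1 = x, φ_2 = x^2.
G =
  [2, 0, 2/3]
  [0, 2/3, 0]
  [2/3, 0, 2/5],
b = (-22/15, 4/3, 34/105).
Solving gives a_0 = -79/35, a_1 = 2, a_2 = 32/7, so
  g(x) = 32*x^2/7 + 2*x - 79/35.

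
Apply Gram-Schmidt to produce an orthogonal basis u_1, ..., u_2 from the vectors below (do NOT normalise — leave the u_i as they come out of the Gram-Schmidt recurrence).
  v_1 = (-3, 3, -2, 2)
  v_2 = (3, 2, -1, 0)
Orthogonal basis:
  u_1 = (-3, 3, -2, 2)
  u_2 = (75/26, 55/26, -14/13, 1/13)

Apply the Gram-Schmidt recurrence
  u_1 = v_1
  u_i = v_i − Σ_{j<i} ((v_i · u_j) / (u_j · u_j)) · u_j.

Step by step this gives:
  u_1 = (-3, 3, -2, 2)
  u_2 = (75/26, 55/26, -14/13, 1/13)

Orthogonality check:
  u_2 · u_1 = 0 (should be 0)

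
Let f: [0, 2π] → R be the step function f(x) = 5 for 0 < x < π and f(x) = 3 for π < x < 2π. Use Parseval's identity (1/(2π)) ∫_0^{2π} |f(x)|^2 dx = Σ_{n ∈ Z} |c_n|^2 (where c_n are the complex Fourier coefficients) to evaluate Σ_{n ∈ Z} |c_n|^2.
Σ |c_n|^2 = 17

Parseval equates the L^2 energy of f (normalised by 1/(2π)) with the ℓ^2 sum of its Fourier coefficients: (1/(2π)) ∫_0^{2π} |f|^2 = Σ |c_n|^2.
Compute the left side: (1/(2π)) [∫_0^π 5^2 dx + ∫_π^{2π} 3^2 dx] = (1/(2π)) · (25π + 9π) = (25 + 9)/2 = 17.
So Σ_{n ∈ Z} |c_n|^2 = 17.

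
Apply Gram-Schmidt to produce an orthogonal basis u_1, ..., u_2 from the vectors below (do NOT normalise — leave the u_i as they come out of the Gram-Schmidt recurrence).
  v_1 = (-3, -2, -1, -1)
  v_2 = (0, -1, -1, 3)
Orthogonal basis:
  u_1 = (-3, -2, -1, -1)
  u_2 = (0, -1, -1, 3)

Apply the Gram-Schmidt recurrence
  u_1 = v_1
  u_i = v_i − Σ_{j<i} ((v_i · u_j) / (u_j · u_j)) · u_j.

Step by step this gives:
  u_1 = (-3, -2, -1, -1)
  u_2 = (0, -1, -1, 3)

Orthogonality check:
  u_2 · u_1 = 0 (should be 0)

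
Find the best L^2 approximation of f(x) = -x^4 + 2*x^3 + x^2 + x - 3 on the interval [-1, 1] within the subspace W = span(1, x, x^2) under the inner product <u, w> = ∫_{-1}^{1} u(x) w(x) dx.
g(x) = x^2/7 + 11*x/5 - 102/35

The best approximation g ∈ W is the orthogonal projection of f onto W. Writing g = a_0 + a_1 x + a_2 x^2, the coefficients solve the normal equations G · a = b where
  G_{ij} = <φ_i, φ_j> and b_i = <f, φ_i>, with φ_0 = 1, φ_1 = x, φ_2 = x^2.
G =
  [2, 0, 2/3]
  [0, 2/3, 0]
  [2/3, 0, 2/5],
b = (-86/15, 22/15, -66/35).
Solving gives a_0 = -102/35, a_1 = 11/5, a_2 = 1/7, so
  g(x) = x^2/7 + 11*x/5 - 102/35.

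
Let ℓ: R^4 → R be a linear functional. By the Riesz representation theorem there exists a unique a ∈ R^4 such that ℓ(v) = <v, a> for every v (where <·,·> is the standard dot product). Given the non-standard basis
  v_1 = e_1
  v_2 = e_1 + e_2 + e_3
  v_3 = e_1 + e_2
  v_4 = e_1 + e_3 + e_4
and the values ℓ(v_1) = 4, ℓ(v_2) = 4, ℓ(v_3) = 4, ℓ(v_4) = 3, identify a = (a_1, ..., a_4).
a = (4, 0, 0, -1)

Write a = (a_1, ..., a_4) in the standard basis. For each basis vector v_i, ℓ(v_i) = <v_i, a> is a linear equation in the a_j's. Collect the n equations into a matrix system V a = ℓ, where row i of V is v_i (expressed in the standard basis). Since V is invertible (lower-triangular with 1s on the diagonal, up to permutation), solve by back-substitution:
  V =
[[1, 0, 0, 0],
 [1, 1, 1, 0],
 [1, 1, 0, 0],
 [1, 0, 1, 1]]
  V a = (4, 4, 4, 3)
Solving gives a = (4, 0, 0, -1).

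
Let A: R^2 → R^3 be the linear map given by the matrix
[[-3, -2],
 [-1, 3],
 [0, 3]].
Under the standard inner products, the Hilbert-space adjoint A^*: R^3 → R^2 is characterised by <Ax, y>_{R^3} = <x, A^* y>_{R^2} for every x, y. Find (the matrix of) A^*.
A^* = A^T =
[[-3, -1, 0],
 [-2, 3, 3]]

For real matrices with standard dot products, the defining identity <Ax, y> = <x, A^* y> gives (Ax)^T y = x^T (A^*) y, i.e. x^T A^T y = x^T (A^*) y. Since this holds for all x, y, we must have A^* = A^T. Therefore
A^* =
[[-3, -1, 0],
 [-2, 3, 3]].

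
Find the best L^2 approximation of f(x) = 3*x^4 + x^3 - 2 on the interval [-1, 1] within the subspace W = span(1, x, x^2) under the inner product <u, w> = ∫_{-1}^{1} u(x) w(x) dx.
g(x) = 18*x^2/7 + 3*x/5 - 79/35

The best approximation g ∈ W is the orthogonal projection of f onto W. Writing g = a_0 + a_1 x + a_2 x^2, the coefficients solve the normal equations G · a = b where
  G_{ij} = <φ_i, φ_j> and b_i = <f, φ_i>, with φ_0 = 1, φ_1 = x, φ_2 = x^2.
G =
  [2, 0, 2/3]
  [0, 2/3, 0]
  [2/3, 0, 2/5],
b = (-14/5, 2/5, -10/21).
Solving gives a_0 = -79/35, a_1 = 3/5, a_2 = 18/7, so
  g(x) = 18*x^2/7 + 3*x/5 - 79/35.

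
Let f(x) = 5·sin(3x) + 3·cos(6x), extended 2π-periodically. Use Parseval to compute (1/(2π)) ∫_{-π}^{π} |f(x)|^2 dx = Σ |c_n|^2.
Σ |c_n|^2 = 17

Expand |f|^2 and use orthogonality of {sin(nx), cos(mx)} on [-π, π]:
  ∫_{-π}^{π} sin(nx)^2 dx = π, ∫ cos(mx)^2 dx = π, and cross terms integrate to 0.
So ∫_{-π}^{π} f(x)^2 dx = 5^2 · π + 3^2 · π = (25 + 9)π.
Divide by 2π: (25 + 9)/2 = 17.
By Parseval, this equals Σ |c_n|^2.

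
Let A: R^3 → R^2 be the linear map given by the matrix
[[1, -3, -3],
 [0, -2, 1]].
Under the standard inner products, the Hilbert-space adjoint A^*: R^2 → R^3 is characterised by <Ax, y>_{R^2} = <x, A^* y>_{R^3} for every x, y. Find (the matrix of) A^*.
A^* = A^T =
[[1, 0],
 [-3, -2],
 [-3, 1]]

For real matrices with standard dot products, the defining identity <Ax, y> = <x, A^* y> gives (Ax)^T y = x^T (A^*) y, i.e. x^T A^T y = x^T (A^*) y. Since this holds for all x, y, we must have A^* = A^T. Therefore
A^* =
[[1, 0],
 [-3, -2],
 [-3, 1]].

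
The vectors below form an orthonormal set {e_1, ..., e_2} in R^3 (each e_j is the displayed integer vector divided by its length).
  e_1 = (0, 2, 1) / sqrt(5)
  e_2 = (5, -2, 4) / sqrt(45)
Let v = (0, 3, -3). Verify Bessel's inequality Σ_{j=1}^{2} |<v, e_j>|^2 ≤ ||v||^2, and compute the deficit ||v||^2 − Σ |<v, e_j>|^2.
Σ |<v, e_j>|^2 = 9; ||v||^2 = 18; deficit = 9

Write each e_j = u_j / sqrt(<u_j, u_j>) where u_j is the displayed integer vector. Then <v, e_j> = <v, u_j> / sqrt(<u_j, u_j>), so |<v, e_j>|^2 = <v, u_j>^2 / <u_j, u_j>.
Coefficients: <v, e_1> = 3/sqrt(5), <v, e_2> = -18/sqrt(45).
Square and sum: Σ |<v, e_j>|^2 = 9.
Compute ||v||^2 = v·v = 18.
Deficit = 18 − 9 = 9 ≥ 0, confirming Bessel's inequality. (The deficit equals ||v − Σ <v,e_j> e_j||^2, the squared distance from v to span{e_j}.)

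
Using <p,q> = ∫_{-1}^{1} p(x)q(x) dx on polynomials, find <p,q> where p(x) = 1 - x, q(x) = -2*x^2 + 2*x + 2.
<p,q> = 4/3

Expand the product: p(x)·q(x) = 2*x^3 - 4*x^2 + 2.
∫_{-1}^{1} of each monomial x^k gives [2/(k+1) if k even, 0 if k odd]. Integrating term-by-term (or equivalently evaluating the antiderivative F(x) = x^4/2 - 4*x^3/3 + 2*x at the endpoints):
  F(1) − F(−1) = 7/6 − (-1/6) = 4/3.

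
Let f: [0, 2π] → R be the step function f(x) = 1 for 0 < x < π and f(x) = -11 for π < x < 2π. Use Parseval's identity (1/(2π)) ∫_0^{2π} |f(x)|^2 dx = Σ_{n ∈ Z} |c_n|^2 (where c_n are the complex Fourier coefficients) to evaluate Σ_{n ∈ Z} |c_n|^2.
Σ |c_n|^2 = 61

Parseval equates the L^2 energy of f (normalised by 1/(2π)) with the ℓ^2 sum of its Fourier coefficients: (1/(2π)) ∫_0^{2π} |f|^2 = Σ |c_n|^2.
Compute the left side: (1/(2π)) [∫_0^π 1^2 dx + ∫_π^{2π} (-11)^2 dx] = (1/(2π)) · (1π + 121π) = (1 + 121)/2 = 61.
So Σ_{n ∈ Z} |c_n|^2 = 61.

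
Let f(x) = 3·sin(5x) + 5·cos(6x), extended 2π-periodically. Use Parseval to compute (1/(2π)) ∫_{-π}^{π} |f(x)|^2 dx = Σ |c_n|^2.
Σ |c_n|^2 = 17

Expand |f|^2 and use orthogonality of {sin(nx), cos(mx)} on [-π, π]:
  ∫_{-π}^{π} sin(nx)^2 dx = π, ∫ cos(mx)^2 dx = π, and cross terms integrate to 0.
So ∫_{-π}^{π} f(x)^2 dx = 3^2 · π + 5^2 · π = (9 + 25)π.
Divide by 2π: (9 + 25)/2 = 17.
By Parseval, this equals Σ |c_n|^2.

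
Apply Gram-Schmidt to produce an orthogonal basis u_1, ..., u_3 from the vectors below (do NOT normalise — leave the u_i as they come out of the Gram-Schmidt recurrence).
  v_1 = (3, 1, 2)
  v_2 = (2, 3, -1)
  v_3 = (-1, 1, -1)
Orthogonal basis:
  u_1 = (3, 1, 2)
  u_2 = (1/2, 5/2, -2)
  u_3 = (-1/3, 1/3, 1/3)

Apply the Gram-Schmidt recurrence
  u_1 = v_1
  u_i = v_i − Σ_{j<i} ((v_i · u_j) / (u_j · u_j)) · u_j.

Step by step this gives:
  u_1 = (3, 1, 2)
  u_2 = (1/2, 5/2, -2)
  u_3 = (-1/3, 1/3, 1/3)

Orthogonality check:
  u_2 · u_1 = 0 (should be 0)
  u_3 · u_1 = 0 (should be 0)
  u_3 · u_2 = 0 (should be 0)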